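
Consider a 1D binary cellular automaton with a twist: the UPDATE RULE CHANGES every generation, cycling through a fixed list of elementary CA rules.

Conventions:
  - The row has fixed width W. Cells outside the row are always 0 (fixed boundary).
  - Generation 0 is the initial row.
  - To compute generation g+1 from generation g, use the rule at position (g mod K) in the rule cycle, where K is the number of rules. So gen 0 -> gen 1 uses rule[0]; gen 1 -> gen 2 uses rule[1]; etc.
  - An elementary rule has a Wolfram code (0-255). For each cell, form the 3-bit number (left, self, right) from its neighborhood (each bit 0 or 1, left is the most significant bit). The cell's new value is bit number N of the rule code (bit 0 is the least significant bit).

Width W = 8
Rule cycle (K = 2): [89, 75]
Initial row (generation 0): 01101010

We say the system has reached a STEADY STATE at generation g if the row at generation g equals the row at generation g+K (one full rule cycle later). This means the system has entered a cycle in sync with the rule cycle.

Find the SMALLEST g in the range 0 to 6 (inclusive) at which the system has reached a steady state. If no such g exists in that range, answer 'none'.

Gen 0: 01101010
Gen 1 (rule 89): 01100001
Gen 2 (rule 75): 11101110
Gen 3 (rule 89): 10101011
Gen 4 (rule 75): 00000011
Gen 5 (rule 89): 11111011
Gen 6 (rule 75): 10001011
Gen 7 (rule 89): 01100011
Gen 8 (rule 75): 11101111

Answer: none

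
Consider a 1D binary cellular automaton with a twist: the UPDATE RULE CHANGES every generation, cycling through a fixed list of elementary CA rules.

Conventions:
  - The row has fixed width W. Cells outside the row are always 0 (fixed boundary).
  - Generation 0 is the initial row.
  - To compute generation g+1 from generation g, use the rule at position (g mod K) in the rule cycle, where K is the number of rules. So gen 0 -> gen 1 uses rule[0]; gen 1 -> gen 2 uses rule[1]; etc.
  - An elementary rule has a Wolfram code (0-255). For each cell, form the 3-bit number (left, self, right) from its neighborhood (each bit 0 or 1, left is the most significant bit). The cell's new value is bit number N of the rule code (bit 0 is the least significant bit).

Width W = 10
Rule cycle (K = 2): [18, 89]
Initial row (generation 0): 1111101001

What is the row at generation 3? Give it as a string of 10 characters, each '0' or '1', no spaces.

Gen 0: 1111101001
Gen 1 (rule 18): 0000000110
Gen 2 (rule 89): 1111110111
Gen 3 (rule 18): 0000000000

Answer: 0000000000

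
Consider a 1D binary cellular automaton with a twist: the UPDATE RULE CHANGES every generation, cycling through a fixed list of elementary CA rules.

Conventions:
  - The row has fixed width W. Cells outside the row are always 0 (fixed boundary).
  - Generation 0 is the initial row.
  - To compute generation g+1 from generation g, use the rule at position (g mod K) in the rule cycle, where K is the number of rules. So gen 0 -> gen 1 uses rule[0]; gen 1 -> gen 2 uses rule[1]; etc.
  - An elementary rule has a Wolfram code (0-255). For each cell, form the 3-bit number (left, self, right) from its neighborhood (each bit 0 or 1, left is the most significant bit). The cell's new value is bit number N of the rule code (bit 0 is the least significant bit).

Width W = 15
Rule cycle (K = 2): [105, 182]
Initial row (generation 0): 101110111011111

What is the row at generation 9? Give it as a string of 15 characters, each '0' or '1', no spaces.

Answer: 100001101001111

Derivation:
Gen 0: 101110111011111
Gen 1 (rule 105): 011011101110001
Gen 2 (rule 182): 100101010101011
Gen 3 (rule 105): 000010101010111
Gen 4 (rule 182): 000111111111010
Gen 5 (rule 105): 110100000001100
Gen 6 (rule 182): 001110000010010
Gen 7 (rule 105): 101010111000000
Gen 8 (rule 182): 111111010100000
Gen 9 (rule 105): 100001101001111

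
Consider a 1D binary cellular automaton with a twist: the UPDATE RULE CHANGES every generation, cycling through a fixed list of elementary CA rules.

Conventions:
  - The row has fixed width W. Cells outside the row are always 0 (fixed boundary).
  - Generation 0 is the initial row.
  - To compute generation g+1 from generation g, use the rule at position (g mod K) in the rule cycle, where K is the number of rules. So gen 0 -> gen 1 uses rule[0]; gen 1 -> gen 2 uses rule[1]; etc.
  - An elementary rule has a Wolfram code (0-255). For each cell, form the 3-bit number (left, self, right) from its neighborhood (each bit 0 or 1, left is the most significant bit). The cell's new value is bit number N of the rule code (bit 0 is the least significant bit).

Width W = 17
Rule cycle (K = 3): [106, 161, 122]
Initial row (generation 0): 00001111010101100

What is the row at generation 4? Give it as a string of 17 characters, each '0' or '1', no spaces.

Gen 0: 00001111010101100
Gen 1 (rule 106): 00011001101011100
Gen 2 (rule 161): 11000000010101001
Gen 3 (rule 122): 11100000101010110
Gen 4 (rule 106): 10100001010101110

Answer: 10100001010101110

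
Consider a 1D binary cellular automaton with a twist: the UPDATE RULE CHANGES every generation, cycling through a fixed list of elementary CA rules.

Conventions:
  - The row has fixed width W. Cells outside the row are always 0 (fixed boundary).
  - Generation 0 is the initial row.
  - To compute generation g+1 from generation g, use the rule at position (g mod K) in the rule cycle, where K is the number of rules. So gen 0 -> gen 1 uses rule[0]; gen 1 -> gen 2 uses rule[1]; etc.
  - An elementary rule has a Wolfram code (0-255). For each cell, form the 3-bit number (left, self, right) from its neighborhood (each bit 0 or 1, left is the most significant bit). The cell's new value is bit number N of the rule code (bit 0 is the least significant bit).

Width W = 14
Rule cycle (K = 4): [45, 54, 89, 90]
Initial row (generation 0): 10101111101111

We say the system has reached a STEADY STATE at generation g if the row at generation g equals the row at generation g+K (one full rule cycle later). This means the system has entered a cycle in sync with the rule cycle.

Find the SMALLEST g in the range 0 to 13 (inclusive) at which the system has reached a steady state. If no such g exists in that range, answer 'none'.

Gen 0: 10101111101111
Gen 1 (rule 45): 11111000011000
Gen 2 (rule 54): 00000100100100
Gen 3 (rule 89): 11110010010011
Gen 4 (rule 90): 10011101101111
Gen 5 (rule 45): 10010011011000
Gen 6 (rule 54): 11111100100100
Gen 7 (rule 89): 10000110010011
Gen 8 (rule 90): 01001111101111
Gen 9 (rule 45): 01001000011000
Gen 10 (rule 54): 11111100100100
Gen 11 (rule 89): 10000110010011
Gen 12 (rule 90): 01001111101111
Gen 13 (rule 45): 01001000011000
Gen 14 (rule 54): 11111100100100
Gen 15 (rule 89): 10000110010011
Gen 16 (rule 90): 01001111101111
Gen 17 (rule 45): 01001000011000

Answer: 6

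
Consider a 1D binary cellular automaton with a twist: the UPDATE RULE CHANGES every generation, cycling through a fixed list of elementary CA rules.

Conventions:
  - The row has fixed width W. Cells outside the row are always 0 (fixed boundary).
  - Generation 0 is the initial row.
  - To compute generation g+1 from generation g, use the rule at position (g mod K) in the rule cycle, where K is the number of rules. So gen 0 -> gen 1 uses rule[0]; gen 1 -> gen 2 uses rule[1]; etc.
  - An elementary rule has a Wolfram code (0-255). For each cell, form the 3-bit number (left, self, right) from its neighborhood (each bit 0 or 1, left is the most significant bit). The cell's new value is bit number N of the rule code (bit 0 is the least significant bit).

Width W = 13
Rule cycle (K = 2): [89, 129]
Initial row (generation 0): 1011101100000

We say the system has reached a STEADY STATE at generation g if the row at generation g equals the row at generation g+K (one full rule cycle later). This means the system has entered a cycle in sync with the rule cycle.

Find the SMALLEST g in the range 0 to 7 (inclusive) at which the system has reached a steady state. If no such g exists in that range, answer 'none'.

Gen 0: 1011101100000
Gen 1 (rule 89): 0010101111111
Gen 2 (rule 129): 1000000111110
Gen 3 (rule 89): 0111110100011
Gen 4 (rule 129): 0011100001000
Gen 5 (rule 89): 1010111100111
Gen 6 (rule 129): 0000011000010
Gen 7 (rule 89): 1111011111001
Gen 8 (rule 129): 0110001110000
Gen 9 (rule 89): 0111101011111

Answer: none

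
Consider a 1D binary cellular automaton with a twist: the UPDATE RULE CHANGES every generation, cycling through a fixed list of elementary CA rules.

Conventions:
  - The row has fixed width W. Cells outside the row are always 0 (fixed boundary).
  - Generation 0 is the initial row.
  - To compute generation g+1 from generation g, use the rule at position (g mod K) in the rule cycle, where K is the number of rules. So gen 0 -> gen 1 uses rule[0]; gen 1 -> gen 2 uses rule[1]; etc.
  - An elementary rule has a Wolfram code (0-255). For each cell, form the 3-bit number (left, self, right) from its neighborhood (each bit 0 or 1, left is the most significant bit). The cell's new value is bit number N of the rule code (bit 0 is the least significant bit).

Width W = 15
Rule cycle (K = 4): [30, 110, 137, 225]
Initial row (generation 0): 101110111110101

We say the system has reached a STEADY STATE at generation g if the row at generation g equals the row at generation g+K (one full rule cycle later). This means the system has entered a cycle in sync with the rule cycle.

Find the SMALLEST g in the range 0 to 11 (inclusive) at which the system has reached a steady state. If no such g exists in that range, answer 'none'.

Answer: none

Derivation:
Gen 0: 101110111110101
Gen 1 (rule 30): 101000100000101
Gen 2 (rule 110): 111001100001111
Gen 3 (rule 137): 110001001101110
Gen 4 (rule 225): 010100000110110
Gen 5 (rule 30): 110110001100101
Gen 6 (rule 110): 111110011101111
Gen 7 (rule 137): 111100011001110
Gen 8 (rule 225): 011101001000110
Gen 9 (rule 30): 110001111101101
Gen 10 (rule 110): 110011000111111
Gen 11 (rule 137): 100010010111110
Gen 12 (rule 225): 001000001011110
Gen 13 (rule 30): 011100011010001
Gen 14 (rule 110): 110100111110011
Gen 15 (rule 137): 100000111100010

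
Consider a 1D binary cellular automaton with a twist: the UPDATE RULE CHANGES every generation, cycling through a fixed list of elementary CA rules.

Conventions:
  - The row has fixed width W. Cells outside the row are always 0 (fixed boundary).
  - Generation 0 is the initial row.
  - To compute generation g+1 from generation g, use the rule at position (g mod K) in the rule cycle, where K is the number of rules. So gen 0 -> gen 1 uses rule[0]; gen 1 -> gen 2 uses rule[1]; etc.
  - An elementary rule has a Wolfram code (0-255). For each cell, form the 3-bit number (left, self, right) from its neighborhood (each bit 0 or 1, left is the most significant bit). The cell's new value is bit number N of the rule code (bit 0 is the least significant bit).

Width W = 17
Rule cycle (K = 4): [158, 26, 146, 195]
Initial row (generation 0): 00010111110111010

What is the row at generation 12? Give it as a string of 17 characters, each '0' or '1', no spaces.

Answer: 00100110000010001

Derivation:
Gen 0: 00010111110111010
Gen 1 (rule 158): 00110111100110011
Gen 2 (rule 26): 01100100011101110
Gen 3 (rule 146): 10011010101000101
Gen 4 (rule 195): 00101000000011000
Gen 5 (rule 158): 01101100000110100
Gen 6 (rule 26): 11001010001100010
Gen 7 (rule 146): 00110001010010101
Gen 8 (rule 195): 11010110000100000
Gen 9 (rule 158): 10010101001110000
Gen 10 (rule 26): 01100000111001000
Gen 11 (rule 146): 10010001010110100
Gen 12 (rule 195): 00100110000010001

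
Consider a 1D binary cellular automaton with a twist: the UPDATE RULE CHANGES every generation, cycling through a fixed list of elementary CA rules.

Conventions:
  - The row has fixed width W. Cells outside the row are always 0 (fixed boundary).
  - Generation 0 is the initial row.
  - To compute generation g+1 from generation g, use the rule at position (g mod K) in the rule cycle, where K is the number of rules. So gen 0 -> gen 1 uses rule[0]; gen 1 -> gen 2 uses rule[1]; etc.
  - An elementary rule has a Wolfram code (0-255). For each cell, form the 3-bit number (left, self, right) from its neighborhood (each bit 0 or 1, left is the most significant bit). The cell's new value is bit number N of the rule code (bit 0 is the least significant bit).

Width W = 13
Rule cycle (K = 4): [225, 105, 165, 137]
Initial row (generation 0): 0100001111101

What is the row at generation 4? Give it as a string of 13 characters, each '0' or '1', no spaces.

Answer: 1000110000000

Derivation:
Gen 0: 0100001111101
Gen 1 (rule 225): 0001100111110
Gen 2 (rule 105): 1101100100010
Gen 3 (rule 165): 0010000101010
Gen 4 (rule 137): 1000110000000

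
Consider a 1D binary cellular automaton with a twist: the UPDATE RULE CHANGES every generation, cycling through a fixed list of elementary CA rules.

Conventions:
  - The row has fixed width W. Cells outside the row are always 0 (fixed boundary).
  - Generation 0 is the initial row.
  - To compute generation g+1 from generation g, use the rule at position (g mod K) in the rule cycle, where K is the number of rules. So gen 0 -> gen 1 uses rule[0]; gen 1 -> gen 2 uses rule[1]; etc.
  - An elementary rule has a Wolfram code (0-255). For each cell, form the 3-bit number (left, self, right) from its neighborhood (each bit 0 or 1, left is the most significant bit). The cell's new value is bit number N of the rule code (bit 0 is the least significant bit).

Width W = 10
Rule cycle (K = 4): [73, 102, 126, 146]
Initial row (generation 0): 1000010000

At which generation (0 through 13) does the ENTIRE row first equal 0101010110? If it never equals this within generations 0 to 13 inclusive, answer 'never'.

Answer: 8

Derivation:
Gen 0: 1000010000
Gen 1 (rule 73): 0011000111
Gen 2 (rule 102): 0101001001
Gen 3 (rule 126): 1111111111
Gen 4 (rule 146): 0111111110
Gen 5 (rule 73): 0100000010
Gen 6 (rule 102): 1100000110
Gen 7 (rule 126): 1110001111
Gen 8 (rule 146): 0101010110
Gen 9 (rule 73): 0000000110
Gen 10 (rule 102): 0000001010
Gen 11 (rule 126): 0000011111
Gen 12 (rule 146): 0000101110
Gen 13 (rule 73): 1110001010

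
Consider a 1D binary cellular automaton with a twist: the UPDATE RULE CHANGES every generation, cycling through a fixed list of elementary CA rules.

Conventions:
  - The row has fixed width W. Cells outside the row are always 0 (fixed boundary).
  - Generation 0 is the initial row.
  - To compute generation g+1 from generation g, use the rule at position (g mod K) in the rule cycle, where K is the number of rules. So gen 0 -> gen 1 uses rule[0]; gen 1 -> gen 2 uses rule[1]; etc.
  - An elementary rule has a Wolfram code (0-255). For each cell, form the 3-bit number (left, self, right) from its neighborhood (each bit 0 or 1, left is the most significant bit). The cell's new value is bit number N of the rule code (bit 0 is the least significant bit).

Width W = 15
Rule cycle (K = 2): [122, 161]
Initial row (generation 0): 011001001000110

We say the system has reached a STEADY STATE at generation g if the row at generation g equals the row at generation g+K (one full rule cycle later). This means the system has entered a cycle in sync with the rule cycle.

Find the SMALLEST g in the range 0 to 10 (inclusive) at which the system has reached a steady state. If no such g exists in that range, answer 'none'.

Gen 0: 011001001000110
Gen 1 (rule 122): 111110110101111
Gen 2 (rule 161): 011101001010110
Gen 3 (rule 122): 110110110101111
Gen 4 (rule 161): 001001001010110
Gen 5 (rule 122): 010110110101111
Gen 6 (rule 161): 001001001010110
Gen 7 (rule 122): 010110110101111
Gen 8 (rule 161): 001001001010110
Gen 9 (rule 122): 010110110101111
Gen 10 (rule 161): 001001001010110
Gen 11 (rule 122): 010110110101111
Gen 12 (rule 161): 001001001010110

Answer: 4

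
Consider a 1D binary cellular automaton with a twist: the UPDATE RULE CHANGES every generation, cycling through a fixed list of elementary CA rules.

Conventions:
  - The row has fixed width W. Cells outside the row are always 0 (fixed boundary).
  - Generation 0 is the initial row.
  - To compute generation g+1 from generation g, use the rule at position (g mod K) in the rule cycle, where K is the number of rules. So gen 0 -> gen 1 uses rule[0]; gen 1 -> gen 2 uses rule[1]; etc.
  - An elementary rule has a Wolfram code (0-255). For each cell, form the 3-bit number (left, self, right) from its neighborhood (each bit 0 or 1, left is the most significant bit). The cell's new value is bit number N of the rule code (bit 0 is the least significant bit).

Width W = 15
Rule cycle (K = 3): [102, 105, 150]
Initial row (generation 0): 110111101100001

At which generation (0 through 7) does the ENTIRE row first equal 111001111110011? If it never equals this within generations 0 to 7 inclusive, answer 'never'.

Gen 0: 110111101100001
Gen 1 (rule 102): 011000110100011
Gen 2 (rule 105): 011010111001011
Gen 3 (rule 150): 100010010111000
Gen 4 (rule 102): 100110111001000
Gen 5 (rule 105): 000111101000011
Gen 6 (rule 150): 001011001100100
Gen 7 (rule 102): 011101010101100

Answer: never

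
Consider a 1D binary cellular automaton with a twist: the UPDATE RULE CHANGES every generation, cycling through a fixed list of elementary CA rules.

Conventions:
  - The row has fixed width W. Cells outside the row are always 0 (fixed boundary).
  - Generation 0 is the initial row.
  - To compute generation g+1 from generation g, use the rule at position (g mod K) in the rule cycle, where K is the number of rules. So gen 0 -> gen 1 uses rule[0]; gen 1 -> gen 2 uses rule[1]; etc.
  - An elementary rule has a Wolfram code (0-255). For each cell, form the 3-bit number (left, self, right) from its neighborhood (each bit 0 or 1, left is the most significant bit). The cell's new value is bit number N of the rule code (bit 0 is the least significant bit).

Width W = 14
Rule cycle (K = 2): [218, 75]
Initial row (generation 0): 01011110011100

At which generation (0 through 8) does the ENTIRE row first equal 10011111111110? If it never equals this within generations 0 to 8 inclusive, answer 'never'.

Gen 0: 01011110011100
Gen 1 (rule 218): 10011111111110
Gen 2 (rule 75): 00110000000010
Gen 3 (rule 218): 01111000000101
Gen 4 (rule 75): 11001011111000
Gen 5 (rule 218): 11110011111100
Gen 6 (rule 75): 10010110000101
Gen 7 (rule 218): 01100111001000
Gen 8 (rule 75): 11101101010011

Answer: 1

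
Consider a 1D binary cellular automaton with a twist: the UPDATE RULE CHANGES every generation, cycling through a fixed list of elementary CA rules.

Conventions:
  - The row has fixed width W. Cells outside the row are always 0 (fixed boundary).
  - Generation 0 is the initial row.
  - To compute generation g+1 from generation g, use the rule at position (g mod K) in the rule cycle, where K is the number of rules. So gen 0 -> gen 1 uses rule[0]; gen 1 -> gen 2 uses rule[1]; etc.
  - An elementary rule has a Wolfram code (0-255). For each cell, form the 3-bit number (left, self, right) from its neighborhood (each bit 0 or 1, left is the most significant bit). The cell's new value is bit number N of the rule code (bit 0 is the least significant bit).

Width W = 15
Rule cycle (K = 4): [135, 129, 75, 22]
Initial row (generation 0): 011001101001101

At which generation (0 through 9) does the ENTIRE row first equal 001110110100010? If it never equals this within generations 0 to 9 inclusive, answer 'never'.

Answer: never

Derivation:
Gen 0: 011001101001101
Gen 1 (rule 135): 100010001010001
Gen 2 (rule 129): 001000100000100
Gen 3 (rule 75): 110011001111001
Gen 4 (rule 22): 001100110000111
Gen 5 (rule 135): 110001000111010
Gen 6 (rule 129): 000100010010000
Gen 7 (rule 75): 111001100100111
Gen 8 (rule 22): 000110011111000
Gen 9 (rule 135): 111000101110011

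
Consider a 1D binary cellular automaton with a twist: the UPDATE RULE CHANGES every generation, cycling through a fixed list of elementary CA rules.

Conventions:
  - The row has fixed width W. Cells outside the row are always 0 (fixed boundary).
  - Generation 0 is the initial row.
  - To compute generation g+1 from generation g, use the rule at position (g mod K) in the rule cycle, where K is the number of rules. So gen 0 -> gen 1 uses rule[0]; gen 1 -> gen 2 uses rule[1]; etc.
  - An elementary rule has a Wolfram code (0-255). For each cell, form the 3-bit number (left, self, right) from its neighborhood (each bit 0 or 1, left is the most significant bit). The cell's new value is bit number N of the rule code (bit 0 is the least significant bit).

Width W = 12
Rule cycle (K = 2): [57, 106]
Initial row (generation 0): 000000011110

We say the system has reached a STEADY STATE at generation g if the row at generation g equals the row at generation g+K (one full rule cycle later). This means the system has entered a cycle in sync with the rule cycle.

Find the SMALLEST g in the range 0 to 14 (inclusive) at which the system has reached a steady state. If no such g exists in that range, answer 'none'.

Gen 0: 000000011110
Gen 1 (rule 57): 111111010001
Gen 2 (rule 106): 100001100010
Gen 3 (rule 57): 011101011001
Gen 4 (rule 106): 110110111010
Gen 5 (rule 57): 101101100101
Gen 6 (rule 106): 011111101010
Gen 7 (rule 57): 010000010101
Gen 8 (rule 106): 100000101010
Gen 9 (rule 57): 011110010101
Gen 10 (rule 106): 110010101010
Gen 11 (rule 57): 101001010101
Gen 12 (rule 106): 010010101010
Gen 13 (rule 57): 001001010101
Gen 14 (rule 106): 010010101010
Gen 15 (rule 57): 001001010101
Gen 16 (rule 106): 010010101010

Answer: 12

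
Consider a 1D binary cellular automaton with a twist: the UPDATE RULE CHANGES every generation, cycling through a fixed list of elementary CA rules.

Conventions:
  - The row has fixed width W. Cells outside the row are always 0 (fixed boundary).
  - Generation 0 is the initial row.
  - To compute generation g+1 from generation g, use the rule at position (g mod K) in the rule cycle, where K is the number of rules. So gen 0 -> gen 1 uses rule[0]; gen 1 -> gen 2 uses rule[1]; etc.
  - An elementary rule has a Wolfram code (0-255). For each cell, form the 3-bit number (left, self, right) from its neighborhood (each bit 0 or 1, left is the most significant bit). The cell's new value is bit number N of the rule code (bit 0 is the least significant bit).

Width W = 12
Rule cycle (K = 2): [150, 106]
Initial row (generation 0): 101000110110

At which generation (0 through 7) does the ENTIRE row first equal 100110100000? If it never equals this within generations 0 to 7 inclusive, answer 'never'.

Answer: never

Derivation:
Gen 0: 101000110110
Gen 1 (rule 150): 101101000001
Gen 2 (rule 106): 011110000010
Gen 3 (rule 150): 101101000111
Gen 4 (rule 106): 011110001101
Gen 5 (rule 150): 101101010001
Gen 6 (rule 106): 011110100010
Gen 7 (rule 150): 101100110111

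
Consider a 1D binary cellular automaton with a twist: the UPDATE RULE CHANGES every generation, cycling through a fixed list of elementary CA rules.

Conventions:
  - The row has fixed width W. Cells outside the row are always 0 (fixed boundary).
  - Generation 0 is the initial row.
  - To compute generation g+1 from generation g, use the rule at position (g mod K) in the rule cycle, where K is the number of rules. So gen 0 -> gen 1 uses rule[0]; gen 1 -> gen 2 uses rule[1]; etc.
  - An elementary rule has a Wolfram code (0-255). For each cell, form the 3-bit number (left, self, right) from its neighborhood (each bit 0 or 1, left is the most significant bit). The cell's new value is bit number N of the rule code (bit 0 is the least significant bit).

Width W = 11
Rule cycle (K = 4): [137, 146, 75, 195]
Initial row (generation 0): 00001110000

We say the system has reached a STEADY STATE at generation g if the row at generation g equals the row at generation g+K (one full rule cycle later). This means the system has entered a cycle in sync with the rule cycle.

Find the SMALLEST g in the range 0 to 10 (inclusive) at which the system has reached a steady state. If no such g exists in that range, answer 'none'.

Answer: none

Derivation:
Gen 0: 00001110000
Gen 1 (rule 137): 11101100111
Gen 2 (rule 146): 01000011010
Gen 3 (rule 75): 10011111000
Gen 4 (rule 195): 00101111011
Gen 5 (rule 137): 10001110010
Gen 6 (rule 146): 01010101101
Gen 7 (rule 75): 10000001100
Gen 8 (rule 195): 00111110101
Gen 9 (rule 137): 10111100000
Gen 10 (rule 146): 00011010000
Gen 11 (rule 75): 11111000111
Gen 12 (rule 195): 01111011011
Gen 13 (rule 137): 01110010010
Gen 14 (rule 146): 10101101101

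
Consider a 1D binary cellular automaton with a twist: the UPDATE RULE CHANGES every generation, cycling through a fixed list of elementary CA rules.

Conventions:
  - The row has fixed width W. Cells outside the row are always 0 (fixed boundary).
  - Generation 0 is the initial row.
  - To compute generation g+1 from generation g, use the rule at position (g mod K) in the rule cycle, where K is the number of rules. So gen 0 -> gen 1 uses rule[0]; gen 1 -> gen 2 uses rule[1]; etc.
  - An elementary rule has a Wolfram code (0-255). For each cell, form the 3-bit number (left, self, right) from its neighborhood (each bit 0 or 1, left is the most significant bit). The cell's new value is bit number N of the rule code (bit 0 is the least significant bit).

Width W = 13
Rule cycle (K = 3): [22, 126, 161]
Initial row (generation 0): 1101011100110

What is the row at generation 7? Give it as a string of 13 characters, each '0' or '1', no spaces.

Answer: 0111100010000

Derivation:
Gen 0: 1101011100110
Gen 1 (rule 22): 0001000011001
Gen 2 (rule 126): 0011100111111
Gen 3 (rule 161): 1001000011110
Gen 4 (rule 22): 1111100100001
Gen 5 (rule 126): 1000111110011
Gen 6 (rule 161): 0010011100000
Gen 7 (rule 22): 0111100010000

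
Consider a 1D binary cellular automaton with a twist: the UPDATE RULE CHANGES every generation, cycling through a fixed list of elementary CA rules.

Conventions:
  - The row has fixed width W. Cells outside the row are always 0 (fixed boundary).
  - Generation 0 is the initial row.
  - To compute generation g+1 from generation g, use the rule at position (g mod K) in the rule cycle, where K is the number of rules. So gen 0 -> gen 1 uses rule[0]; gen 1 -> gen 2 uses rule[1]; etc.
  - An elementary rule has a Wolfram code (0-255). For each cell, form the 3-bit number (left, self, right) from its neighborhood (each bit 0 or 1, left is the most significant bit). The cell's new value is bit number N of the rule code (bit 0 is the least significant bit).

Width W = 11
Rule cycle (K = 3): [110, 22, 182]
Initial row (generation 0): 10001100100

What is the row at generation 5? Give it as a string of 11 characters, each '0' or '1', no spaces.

Answer: 00001010001

Derivation:
Gen 0: 10001100100
Gen 1 (rule 110): 10011101100
Gen 2 (rule 22): 11100000010
Gen 3 (rule 182): 01010000111
Gen 4 (rule 110): 11110001101
Gen 5 (rule 22): 00001010001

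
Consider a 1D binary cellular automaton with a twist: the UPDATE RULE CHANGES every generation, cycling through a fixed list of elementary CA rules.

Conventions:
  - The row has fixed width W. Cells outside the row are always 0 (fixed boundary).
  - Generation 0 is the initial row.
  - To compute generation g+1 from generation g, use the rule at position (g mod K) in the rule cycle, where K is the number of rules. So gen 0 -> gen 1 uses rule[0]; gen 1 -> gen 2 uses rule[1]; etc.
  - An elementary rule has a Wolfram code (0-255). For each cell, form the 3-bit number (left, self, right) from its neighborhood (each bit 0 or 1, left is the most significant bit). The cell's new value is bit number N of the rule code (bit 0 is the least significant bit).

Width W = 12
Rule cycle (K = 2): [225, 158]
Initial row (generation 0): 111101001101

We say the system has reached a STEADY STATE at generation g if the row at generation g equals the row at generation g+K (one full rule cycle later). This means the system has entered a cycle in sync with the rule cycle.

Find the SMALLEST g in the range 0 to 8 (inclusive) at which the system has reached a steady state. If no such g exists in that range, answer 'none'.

Answer: 0

Derivation:
Gen 0: 111101001101
Gen 1 (rule 225): 011110000110
Gen 2 (rule 158): 111101001101
Gen 3 (rule 225): 011110000110
Gen 4 (rule 158): 111101001101
Gen 5 (rule 225): 011110000110
Gen 6 (rule 158): 111101001101
Gen 7 (rule 225): 011110000110
Gen 8 (rule 158): 111101001101
Gen 9 (rule 225): 011110000110
Gen 10 (rule 158): 111101001101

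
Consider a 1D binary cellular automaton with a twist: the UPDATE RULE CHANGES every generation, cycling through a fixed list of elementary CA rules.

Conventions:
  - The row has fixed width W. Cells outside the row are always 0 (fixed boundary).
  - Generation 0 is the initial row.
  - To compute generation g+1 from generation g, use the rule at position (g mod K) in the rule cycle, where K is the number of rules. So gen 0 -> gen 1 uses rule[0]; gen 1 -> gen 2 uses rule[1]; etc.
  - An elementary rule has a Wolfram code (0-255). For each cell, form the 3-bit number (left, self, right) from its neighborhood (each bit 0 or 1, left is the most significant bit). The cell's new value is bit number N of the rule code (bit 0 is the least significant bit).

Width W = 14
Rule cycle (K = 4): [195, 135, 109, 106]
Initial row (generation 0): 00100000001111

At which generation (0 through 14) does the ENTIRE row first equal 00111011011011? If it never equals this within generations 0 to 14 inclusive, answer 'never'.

Answer: never

Derivation:
Gen 0: 00100000001111
Gen 1 (rule 195): 11001111110111
Gen 2 (rule 135): 00010111100010
Gen 3 (rule 109): 11011100101010
Gen 4 (rule 106): 11110101010100
Gen 5 (rule 195): 01110000000001
Gen 6 (rule 135): 10100111111111
Gen 7 (rule 109): 11100100000001
Gen 8 (rule 106): 10101000000010
Gen 9 (rule 195): 00000011111100
Gen 10 (rule 135): 11111101111001
Gen 11 (rule 109): 10000111001001
Gen 12 (rule 106): 00001101010010
Gen 13 (rule 195): 11110100000100
Gen 14 (rule 135): 01100101111101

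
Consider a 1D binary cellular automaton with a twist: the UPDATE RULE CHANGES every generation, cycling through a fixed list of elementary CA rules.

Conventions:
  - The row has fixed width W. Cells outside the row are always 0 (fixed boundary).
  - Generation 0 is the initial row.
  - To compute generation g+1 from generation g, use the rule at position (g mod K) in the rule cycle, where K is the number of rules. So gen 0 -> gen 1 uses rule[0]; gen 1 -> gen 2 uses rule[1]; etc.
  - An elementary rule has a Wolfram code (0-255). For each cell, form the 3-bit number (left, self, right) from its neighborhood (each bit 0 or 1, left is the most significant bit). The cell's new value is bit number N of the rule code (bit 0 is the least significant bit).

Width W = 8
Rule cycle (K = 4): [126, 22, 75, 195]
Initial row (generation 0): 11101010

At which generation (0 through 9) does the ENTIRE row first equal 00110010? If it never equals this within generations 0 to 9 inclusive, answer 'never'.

Answer: never

Derivation:
Gen 0: 11101010
Gen 1 (rule 126): 10111111
Gen 2 (rule 22): 10000000
Gen 3 (rule 75): 00111111
Gen 4 (rule 195): 11011111
Gen 5 (rule 126): 11110001
Gen 6 (rule 22): 00001011
Gen 7 (rule 75): 11110011
Gen 8 (rule 195): 01110101
Gen 9 (rule 126): 11011111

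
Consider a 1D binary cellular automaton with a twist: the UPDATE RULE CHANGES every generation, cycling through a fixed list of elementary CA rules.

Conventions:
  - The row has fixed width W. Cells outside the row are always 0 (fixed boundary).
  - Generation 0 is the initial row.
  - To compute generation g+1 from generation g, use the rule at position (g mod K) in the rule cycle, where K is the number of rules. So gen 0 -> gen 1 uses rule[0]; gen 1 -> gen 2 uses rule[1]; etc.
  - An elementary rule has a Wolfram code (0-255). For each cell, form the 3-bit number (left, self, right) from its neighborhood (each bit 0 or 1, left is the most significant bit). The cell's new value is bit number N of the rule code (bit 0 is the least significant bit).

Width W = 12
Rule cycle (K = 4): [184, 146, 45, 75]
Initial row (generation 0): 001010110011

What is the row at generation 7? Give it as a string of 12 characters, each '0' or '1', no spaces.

Answer: 111011100111

Derivation:
Gen 0: 001010110011
Gen 1 (rule 184): 000101101010
Gen 2 (rule 146): 001000000001
Gen 3 (rule 45): 101011111101
Gen 4 (rule 75): 000010000100
Gen 5 (rule 184): 000001000010
Gen 6 (rule 146): 000010100101
Gen 7 (rule 45): 111011100111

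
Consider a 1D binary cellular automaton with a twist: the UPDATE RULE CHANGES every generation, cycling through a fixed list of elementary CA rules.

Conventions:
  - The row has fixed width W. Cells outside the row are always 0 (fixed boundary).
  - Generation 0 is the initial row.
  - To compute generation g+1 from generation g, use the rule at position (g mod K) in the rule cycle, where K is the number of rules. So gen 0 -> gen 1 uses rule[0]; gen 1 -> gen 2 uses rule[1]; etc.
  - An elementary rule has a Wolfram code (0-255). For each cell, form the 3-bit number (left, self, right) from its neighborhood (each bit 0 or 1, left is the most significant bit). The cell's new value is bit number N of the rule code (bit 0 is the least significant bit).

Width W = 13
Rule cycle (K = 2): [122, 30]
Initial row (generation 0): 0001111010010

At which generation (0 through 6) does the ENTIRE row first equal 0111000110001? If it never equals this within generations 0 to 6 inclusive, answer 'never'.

Gen 0: 0001111010010
Gen 1 (rule 122): 0011001101101
Gen 2 (rule 30): 0110111001001
Gen 3 (rule 122): 1111101110110
Gen 4 (rule 30): 1000001000101
Gen 5 (rule 122): 0100010101010
Gen 6 (rule 30): 1110110101011

Answer: never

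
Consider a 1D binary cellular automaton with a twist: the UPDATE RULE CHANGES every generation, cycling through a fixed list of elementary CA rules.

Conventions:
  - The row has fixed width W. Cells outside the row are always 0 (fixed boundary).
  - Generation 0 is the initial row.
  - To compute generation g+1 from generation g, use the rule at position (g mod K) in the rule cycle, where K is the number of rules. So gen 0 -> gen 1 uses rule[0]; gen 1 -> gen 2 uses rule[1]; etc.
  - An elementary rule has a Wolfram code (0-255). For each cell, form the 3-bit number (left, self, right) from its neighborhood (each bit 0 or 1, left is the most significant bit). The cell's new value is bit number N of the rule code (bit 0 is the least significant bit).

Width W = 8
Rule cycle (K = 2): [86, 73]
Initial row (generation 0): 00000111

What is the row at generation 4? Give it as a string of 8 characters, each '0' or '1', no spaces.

Answer: 10110111

Derivation:
Gen 0: 00000111
Gen 1 (rule 86): 00001001
Gen 2 (rule 73): 11100000
Gen 3 (rule 86): 00110000
Gen 4 (rule 73): 10110111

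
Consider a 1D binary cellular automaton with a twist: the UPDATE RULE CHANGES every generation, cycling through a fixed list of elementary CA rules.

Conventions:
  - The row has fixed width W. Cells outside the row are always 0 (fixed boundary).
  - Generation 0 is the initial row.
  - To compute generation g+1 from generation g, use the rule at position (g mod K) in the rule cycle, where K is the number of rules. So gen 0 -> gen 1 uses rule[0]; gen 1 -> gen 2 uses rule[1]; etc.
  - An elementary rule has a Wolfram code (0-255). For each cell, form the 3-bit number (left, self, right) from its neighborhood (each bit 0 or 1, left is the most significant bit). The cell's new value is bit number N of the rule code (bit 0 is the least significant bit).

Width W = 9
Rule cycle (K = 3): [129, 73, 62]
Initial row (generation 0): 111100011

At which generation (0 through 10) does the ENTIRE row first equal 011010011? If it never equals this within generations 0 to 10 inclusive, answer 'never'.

Gen 0: 111100011
Gen 1 (rule 129): 011001000
Gen 2 (rule 73): 011000011
Gen 3 (rule 62): 110100110
Gen 4 (rule 129): 000000000
Gen 5 (rule 73): 111111111
Gen 6 (rule 62): 100000000
Gen 7 (rule 129): 001111111
Gen 8 (rule 73): 101000001
Gen 9 (rule 62): 111100011
Gen 10 (rule 129): 011001000

Answer: never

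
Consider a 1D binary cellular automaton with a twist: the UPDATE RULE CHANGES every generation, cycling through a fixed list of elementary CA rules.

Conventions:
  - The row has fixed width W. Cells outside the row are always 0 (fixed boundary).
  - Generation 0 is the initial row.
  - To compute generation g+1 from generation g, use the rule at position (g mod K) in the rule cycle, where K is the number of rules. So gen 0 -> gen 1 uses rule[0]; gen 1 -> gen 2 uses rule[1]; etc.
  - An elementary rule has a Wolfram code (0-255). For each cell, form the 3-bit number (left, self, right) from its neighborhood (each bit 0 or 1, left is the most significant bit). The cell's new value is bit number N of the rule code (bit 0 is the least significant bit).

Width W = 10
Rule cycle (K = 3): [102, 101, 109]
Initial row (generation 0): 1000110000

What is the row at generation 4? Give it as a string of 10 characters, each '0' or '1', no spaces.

Gen 0: 1000110000
Gen 1 (rule 102): 1001010000
Gen 2 (rule 101): 1001110111
Gen 3 (rule 109): 1001011101
Gen 4 (rule 102): 1011100111

Answer: 1011100111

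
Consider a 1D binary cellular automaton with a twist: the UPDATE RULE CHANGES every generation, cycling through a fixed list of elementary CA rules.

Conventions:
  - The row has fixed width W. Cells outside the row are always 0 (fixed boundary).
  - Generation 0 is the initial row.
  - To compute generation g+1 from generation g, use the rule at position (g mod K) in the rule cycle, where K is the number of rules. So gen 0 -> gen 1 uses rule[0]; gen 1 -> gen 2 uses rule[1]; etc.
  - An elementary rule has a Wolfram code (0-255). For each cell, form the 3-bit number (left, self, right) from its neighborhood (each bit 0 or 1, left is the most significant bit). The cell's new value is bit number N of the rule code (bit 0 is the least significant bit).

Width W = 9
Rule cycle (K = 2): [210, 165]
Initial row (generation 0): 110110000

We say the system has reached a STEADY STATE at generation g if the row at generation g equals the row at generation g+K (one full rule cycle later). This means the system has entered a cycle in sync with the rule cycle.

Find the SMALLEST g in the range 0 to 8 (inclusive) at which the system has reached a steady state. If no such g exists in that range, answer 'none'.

Answer: none

Derivation:
Gen 0: 110110000
Gen 1 (rule 210): 010011000
Gen 2 (rule 165): 010000011
Gen 3 (rule 210): 101000101
Gen 4 (rule 165): 111010111
Gen 5 (rule 210): 011000011
Gen 6 (rule 165): 000011000
Gen 7 (rule 210): 000101100
Gen 8 (rule 165): 110110001
Gen 9 (rule 210): 010011010
Gen 10 (rule 165): 010000110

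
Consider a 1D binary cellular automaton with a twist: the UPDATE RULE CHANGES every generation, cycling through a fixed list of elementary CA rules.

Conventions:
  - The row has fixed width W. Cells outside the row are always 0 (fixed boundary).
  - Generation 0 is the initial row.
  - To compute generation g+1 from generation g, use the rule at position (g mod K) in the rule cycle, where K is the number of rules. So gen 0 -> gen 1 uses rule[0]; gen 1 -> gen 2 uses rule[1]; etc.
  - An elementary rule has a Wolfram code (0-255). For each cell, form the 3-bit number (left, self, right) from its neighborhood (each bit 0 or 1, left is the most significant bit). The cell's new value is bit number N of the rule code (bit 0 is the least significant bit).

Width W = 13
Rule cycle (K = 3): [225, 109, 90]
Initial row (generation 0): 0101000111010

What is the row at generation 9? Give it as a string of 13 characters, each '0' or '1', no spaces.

Gen 0: 0101000111010
Gen 1 (rule 225): 0010010011100
Gen 2 (rule 109): 1010010010101
Gen 3 (rule 90): 0001101100000
Gen 4 (rule 225): 1100110101111
Gen 5 (rule 109): 1100111111001
Gen 6 (rule 90): 1111100001110
Gen 7 (rule 225): 0111101100110
Gen 8 (rule 109): 0100111100110
Gen 9 (rule 90): 1011100111111

Answer: 1011100111111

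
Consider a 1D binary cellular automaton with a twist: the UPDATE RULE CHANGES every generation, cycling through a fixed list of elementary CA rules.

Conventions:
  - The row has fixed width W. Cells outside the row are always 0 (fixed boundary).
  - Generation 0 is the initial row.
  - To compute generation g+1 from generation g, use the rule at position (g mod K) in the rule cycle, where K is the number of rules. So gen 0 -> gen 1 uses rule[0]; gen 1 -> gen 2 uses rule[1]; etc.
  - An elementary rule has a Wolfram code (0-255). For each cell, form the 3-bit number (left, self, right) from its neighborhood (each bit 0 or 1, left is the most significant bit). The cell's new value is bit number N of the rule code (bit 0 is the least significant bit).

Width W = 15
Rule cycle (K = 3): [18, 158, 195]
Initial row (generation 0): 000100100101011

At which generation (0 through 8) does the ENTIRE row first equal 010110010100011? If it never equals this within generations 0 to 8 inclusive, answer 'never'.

Answer: never

Derivation:
Gen 0: 000100100101011
Gen 1 (rule 18): 001011011000000
Gen 2 (rule 158): 011010010100000
Gen 3 (rule 195): 101000100001111
Gen 4 (rule 18): 000101010010000
Gen 5 (rule 158): 001101011111000
Gen 6 (rule 195): 110100001111011
Gen 7 (rule 18): 000010010000000
Gen 8 (rule 158): 000111111000000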